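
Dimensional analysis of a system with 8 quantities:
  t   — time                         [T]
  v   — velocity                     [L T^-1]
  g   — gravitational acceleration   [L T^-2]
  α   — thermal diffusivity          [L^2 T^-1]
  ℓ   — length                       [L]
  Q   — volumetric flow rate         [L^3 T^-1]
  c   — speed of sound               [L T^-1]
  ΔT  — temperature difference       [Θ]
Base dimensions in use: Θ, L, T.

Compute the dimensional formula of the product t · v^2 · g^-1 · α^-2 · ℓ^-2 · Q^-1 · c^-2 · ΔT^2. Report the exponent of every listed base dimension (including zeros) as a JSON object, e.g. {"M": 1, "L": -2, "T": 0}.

Exponent matrix [Θ,L,T] × [t,v,g,α,ℓ,Q,c,ΔT]:
  Θ: [ 0  0  0  0  0  0  0  1]
  L: [ 0  1  1  2  1  3  1  0]
  T: [ 1 -1 -2 -1  0 -1 -1  0]
  [Θ]: (1)·0+(2)·0+(-1)·0+(-2)·0+(-2)·0+(-1)·0+(-2)·0+(2)·1 = 2
  [L]: (1)·0+(2)·1+(-1)·1+(-2)·2+(-2)·1+(-1)·3+(-2)·1+(2)·0 = -10
  [T]: (1)·1+(2)·-1+(-1)·-2+(-2)·-1+(-2)·0+(-1)·-1+(-2)·-1+(2)·0 = 6
⇒ Θ^2 L^-10 T^6

{"Θ": 2, "L": -10, "T": 6}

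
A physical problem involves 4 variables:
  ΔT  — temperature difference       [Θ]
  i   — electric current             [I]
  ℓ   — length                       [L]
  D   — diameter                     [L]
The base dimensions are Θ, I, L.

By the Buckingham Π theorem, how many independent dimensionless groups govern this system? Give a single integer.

1

Dimensional matrix (Θ×I×L by ΔT×i×ℓ×D):
  Θ: [ 1  0  0  0]
  I: [ 0  1  0  0]
  L: [ 0  0  1  1]
RREF → pivots at {ΔT,i,ℓ} ⇒ r = 3
4 vars − rank 3 = 1 Π group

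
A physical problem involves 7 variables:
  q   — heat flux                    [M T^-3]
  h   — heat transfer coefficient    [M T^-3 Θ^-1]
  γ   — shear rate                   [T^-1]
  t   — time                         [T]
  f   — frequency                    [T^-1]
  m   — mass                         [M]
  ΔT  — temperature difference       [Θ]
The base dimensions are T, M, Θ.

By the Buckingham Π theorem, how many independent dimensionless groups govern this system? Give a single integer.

Write exponents as rows T,M,Θ / cols q,h,γ,t,f,m,ΔT:
  T: [-3 -3 -1  1 -1  0  0]
  M: [ 1  1  0  0  0  1  0]
  Θ: [ 0 -1  0  0  0  0  1]
Row reduction gives pivot columns q,h,γ; rank = 3
7 vars − rank 3 = 4 Π groups

4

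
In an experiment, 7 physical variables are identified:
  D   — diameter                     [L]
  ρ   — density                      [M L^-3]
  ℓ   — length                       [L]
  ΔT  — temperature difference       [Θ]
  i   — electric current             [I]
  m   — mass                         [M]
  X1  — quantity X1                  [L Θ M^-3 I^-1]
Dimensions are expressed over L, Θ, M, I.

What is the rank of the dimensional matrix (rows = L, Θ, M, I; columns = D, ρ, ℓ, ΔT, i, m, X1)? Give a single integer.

4

Write exponents as rows L,Θ,M,I / cols D,ρ,ℓ,ΔT,i,m,X1:
  L: [ 1 -3  1  0  0  0  1]
  Θ: [ 0  0  0  1  0  0  1]
  M: [ 0  1  0  0  0  1 -3]
  I: [ 0  0  0  0  1  0 -1]
RREF → pivots at {D,ρ,ΔT,i} ⇒ r = 4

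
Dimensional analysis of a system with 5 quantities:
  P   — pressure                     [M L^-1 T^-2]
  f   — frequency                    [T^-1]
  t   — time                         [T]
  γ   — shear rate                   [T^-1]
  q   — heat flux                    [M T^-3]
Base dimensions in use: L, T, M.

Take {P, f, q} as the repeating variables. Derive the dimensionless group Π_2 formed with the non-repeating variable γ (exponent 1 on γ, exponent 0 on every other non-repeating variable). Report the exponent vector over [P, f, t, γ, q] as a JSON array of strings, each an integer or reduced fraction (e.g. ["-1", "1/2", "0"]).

Write exponents as rows L,T,M / cols P,f,t,γ,q:
  L: [-1  0  0  0  0]
  T: [-2 -1  1 -1 -3]
  M: [ 1  0  0  0  1]
Echelon form has 3 nonzero rows (pivots: P,f,q)
Pivot set = {P,f,q}, free = {t,γ}
RREF:
  r0: [   1    0    0    0    0]
  r1: [   0    1   -1    1    0]
  r2: [   0    0    0    0    1]
Fix exponent of γ at 1, t at 0; solve each RREF row for its pivot's exponent:
  r0: exp(P) + (0)·1 = 0 ⇒ exp(P) = 0
  r1: exp(f) + (1)·1 = 0 ⇒ exp(f) = -1
  r2: exp(q) + (0)·1 = 0 ⇒ exp(q) = 0
Π_2 = f^-1 · γ

["0", "-1", "0", "1", "0"]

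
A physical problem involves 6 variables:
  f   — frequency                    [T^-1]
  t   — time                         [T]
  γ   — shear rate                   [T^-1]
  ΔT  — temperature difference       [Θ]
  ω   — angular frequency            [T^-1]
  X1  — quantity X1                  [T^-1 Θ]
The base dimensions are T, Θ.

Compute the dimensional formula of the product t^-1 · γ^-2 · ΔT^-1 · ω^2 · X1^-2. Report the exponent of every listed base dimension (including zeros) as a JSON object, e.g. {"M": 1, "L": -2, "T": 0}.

{"T": 1, "Θ": -3}

Dimensional matrix (T×Θ by f×t×γ×ΔT×ω×X1):
  T: [-1  1 -1  0 -1 -1]
  Θ: [ 0  0  0  1  0  1]
  [T]: (-1)·1+(-2)·-1+(-1)·0+(2)·-1+(-2)·-1 = 1
  [Θ]: (-1)·0+(-2)·0+(-1)·1+(2)·0+(-2)·1 = -3
⇒ T Θ^-3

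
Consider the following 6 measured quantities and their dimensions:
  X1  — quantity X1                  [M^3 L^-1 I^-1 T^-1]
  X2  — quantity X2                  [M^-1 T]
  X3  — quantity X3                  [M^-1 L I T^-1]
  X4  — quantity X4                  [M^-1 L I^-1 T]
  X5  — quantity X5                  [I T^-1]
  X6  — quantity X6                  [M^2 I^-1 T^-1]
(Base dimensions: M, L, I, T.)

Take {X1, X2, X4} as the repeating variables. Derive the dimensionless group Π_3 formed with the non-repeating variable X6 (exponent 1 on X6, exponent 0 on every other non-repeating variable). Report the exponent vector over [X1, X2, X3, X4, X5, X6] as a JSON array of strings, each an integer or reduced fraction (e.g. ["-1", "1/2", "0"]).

Write exponents as rows M,L,I,T / cols X1,X2,X3,X4,X5,X6:
  M: [ 3 -1 -1 -1  0  2]
  L: [-1  0  1  1  0  0]
  I: [-1  0  1 -1  1 -1]
  T: [-1  1 -1  1 -1 -1]
Echelon form has 3 nonzero rows (pivots: X1,X2,X4)
Pivot set = {X1,X2,X4}, free = {X3,X5,X6}
RREF:
  r0: [   1    0   -1    0 -1/2  1/2]
  r1: [   0    1   -2    0   -1   -1]
  r2: [   0    0    0    1 -1/2  1/2]
  r3: [   0    0    0    0    0    0]
Fix exponent of X6 at 1, X3 at 0, X5 at 0; solve each RREF row for its pivot's exponent:
  r0: exp(X1) + (1/2)·1 = 0 ⇒ exp(X1) = -1/2
  r1: exp(X2) + (-1)·1 = 0 ⇒ exp(X2) = 1
  r2: exp(X4) + (1/2)·1 = 0 ⇒ exp(X4) = -1/2
Π_3 = X1^(-1/2) · X2 · X4^(-1/2) · X6

["-1/2", "1", "0", "-1/2", "0", "1"]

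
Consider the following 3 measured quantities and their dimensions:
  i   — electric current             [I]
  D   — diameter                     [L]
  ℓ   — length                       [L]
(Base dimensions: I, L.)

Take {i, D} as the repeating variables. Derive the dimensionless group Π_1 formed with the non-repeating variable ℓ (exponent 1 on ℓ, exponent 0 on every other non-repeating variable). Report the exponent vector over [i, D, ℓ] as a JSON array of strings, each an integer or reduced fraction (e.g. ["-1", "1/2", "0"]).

Dimensional matrix (I×L by i×D×ℓ):
  I: [ 1  0  0]
  L: [ 0  1  1]
RREF → pivots at {i,D} ⇒ r = 2
Pivot set = {i,D}, free = {ℓ}
RREF:
  r0: [   1    0    0]
  r1: [   0    1    1]
Fix exponent of ℓ at 1; solve each RREF row for its pivot's exponent:
  r0: exp(i) + (0)·1 = 0 ⇒ exp(i) = 0
  r1: exp(D) + (1)·1 = 0 ⇒ exp(D) = -1
Π_1 = D^-1 · ℓ

["0", "-1", "1"]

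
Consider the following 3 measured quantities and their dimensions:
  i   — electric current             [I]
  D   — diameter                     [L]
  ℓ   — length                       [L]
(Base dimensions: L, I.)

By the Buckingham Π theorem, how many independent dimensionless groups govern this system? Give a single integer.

1

Dimensional matrix (L×I by i×D×ℓ):
  L: [ 0  1  1]
  I: [ 1  0  0]
Echelon form has 2 nonzero rows (pivots: i,D)
Π count = n − r = 3 − 2 = 1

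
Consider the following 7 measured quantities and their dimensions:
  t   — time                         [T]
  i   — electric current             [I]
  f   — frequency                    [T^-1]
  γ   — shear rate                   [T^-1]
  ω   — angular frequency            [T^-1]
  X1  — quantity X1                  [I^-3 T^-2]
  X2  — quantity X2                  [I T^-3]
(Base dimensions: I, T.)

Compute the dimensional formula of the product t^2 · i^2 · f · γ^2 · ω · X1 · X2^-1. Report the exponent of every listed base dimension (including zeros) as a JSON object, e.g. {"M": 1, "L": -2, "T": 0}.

Write exponents as rows I,T / cols t,i,f,γ,ω,X1,X2:
  I: [ 0  1  0  0  0 -3  1]
  T: [ 1  0 -1 -1 -1 -2 -3]
  [I]: (2)·0+(2)·1+(1)·0+(2)·0+(1)·0+(1)·-3+(-1)·1 = -2
  [T]: (2)·1+(2)·0+(1)·-1+(2)·-1+(1)·-1+(1)·-2+(-1)·-3 = -1
⇒ I^-2 T^-1

{"I": -2, "T": -1}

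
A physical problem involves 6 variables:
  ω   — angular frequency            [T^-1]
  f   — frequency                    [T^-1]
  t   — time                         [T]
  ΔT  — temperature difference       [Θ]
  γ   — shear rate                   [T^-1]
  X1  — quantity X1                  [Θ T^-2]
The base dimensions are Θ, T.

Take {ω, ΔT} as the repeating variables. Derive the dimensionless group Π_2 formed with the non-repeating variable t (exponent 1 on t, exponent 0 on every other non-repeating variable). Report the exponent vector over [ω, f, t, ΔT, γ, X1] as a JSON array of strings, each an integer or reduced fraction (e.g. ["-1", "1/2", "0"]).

Write exponents as rows Θ,T / cols ω,f,t,ΔT,γ,X1:
  Θ: [ 0  0  0  1  0  1]
  T: [-1 -1  1  0 -1 -2]
Echelon form has 2 nonzero rows (pivots: ω,ΔT)
Repeat: ω,ΔT; free: f,t,γ,X1
RREF:
  r0: [   1    1   -1    0    1    2]
  r1: [   0    0    0    1    0    1]
Fix exponent of t at 1, f at 0, γ at 0, X1 at 0; solve each RREF row for its pivot's exponent:
  r0: exp(ω) + (-1)·1 = 0 ⇒ exp(ω) = 1
  r1: exp(ΔT) + (0)·1 = 0 ⇒ exp(ΔT) = 0
Π_2 = ω · t

["1", "0", "1", "0", "0", "0"]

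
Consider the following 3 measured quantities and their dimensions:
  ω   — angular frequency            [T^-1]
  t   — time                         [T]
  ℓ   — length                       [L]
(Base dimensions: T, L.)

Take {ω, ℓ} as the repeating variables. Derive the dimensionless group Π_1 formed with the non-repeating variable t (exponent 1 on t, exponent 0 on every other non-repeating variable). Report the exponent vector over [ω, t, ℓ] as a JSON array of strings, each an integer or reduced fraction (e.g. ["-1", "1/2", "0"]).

Dimensional matrix (T×L by ω×t×ℓ):
  T: [-1  1  0]
  L: [ 0  0  1]
RREF → pivots at {ω,ℓ} ⇒ r = 2
Repeat: ω,ℓ; free: t
RREF:
  r0: [   1   -1    0]
  r1: [   0    0    1]
Fix exponent of t at 1; solve each RREF row for its pivot's exponent:
  r0: exp(ω) + (-1)·1 = 0 ⇒ exp(ω) = 1
  r1: exp(ℓ) + (0)·1 = 0 ⇒ exp(ℓ) = 0
Π_1 = ω · t

["1", "1", "0"]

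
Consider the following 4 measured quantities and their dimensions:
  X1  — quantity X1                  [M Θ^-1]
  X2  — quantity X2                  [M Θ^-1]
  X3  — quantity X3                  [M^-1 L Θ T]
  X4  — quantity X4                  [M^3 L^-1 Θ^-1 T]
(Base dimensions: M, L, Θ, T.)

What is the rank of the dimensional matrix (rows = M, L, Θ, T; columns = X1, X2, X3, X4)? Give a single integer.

Dimensional matrix (M×L×Θ×T by X1×X2×X3×X4):
  M: [ 1  1 -1  3]
  L: [ 0  0  1 -1]
  Θ: [-1 -1  1 -1]
  T: [ 0  0  1  1]
Row reduction gives pivot columns X1,X3,X4; rank = 3

3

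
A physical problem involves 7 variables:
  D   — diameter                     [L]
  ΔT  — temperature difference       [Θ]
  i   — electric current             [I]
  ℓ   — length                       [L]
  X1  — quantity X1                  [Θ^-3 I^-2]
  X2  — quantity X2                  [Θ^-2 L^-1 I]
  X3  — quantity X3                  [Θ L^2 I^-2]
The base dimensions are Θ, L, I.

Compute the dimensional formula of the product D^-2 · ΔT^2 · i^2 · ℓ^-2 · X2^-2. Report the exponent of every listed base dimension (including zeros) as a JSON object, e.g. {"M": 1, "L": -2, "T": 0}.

{"Θ": 6, "L": -2, "I": 0}

Dimensional matrix (Θ×L×I by D×ΔT×i×ℓ×X1×X2×X3):
  Θ: [ 0  1  0  0 -3 -2  1]
  L: [ 1  0  0  1  0 -1  2]
  I: [ 0  0  1  0 -2  1 -2]
  [Θ]: (-2)·0+(2)·1+(2)·0+(-2)·0+(-2)·-2 = 6
  [L]: (-2)·1+(2)·0+(2)·0+(-2)·1+(-2)·-1 = -2
  [I]: (-2)·0+(2)·0+(2)·1+(-2)·0+(-2)·1 = 0
⇒ Θ^6 L^-2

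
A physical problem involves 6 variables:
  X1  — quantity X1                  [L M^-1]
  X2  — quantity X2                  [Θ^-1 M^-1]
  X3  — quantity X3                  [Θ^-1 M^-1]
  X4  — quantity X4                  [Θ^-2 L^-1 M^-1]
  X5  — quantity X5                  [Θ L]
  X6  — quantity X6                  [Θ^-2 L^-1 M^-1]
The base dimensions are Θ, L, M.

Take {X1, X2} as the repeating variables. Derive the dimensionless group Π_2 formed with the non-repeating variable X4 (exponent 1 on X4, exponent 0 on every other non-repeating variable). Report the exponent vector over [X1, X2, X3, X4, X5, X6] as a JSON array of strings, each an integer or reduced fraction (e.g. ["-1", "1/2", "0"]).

Write exponents as rows Θ,L,M / cols X1,X2,X3,X4,X5,X6:
  Θ: [ 0 -1 -1 -2  1 -2]
  L: [ 1  0  0 -1  1 -1]
  M: [-1 -1 -1 -1  0 -1]
Row reduction gives pivot columns X1,X2; rank = 2
Pivot set = {X1,X2}, free = {X3,X4,X5,X6}
RREF:
  r0: [   1    0    0   -1    1   -1]
  r1: [   0    1    1    2   -1    2]
  r2: [   0    0    0    0    0    0]
Fix exponent of X4 at 1, X3 at 0, X5 at 0, X6 at 0; solve each RREF row for its pivot's exponent:
  r0: exp(X1) + (-1)·1 = 0 ⇒ exp(X1) = 1
  r1: exp(X2) + (2)·1 = 0 ⇒ exp(X2) = -2
Π_2 = X1 · X2^-2 · X4

["1", "-2", "0", "1", "0", "0"]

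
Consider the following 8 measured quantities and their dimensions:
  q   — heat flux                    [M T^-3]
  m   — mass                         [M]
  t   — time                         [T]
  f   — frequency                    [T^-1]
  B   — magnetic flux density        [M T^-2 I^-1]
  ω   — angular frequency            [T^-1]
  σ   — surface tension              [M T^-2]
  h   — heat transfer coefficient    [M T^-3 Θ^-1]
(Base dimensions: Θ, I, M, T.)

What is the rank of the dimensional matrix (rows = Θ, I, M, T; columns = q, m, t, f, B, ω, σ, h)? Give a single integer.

4

Write exponents as rows Θ,I,M,T / cols q,m,t,f,B,ω,σ,h:
  Θ: [ 0  0  0  0  0  0  0 -1]
  I: [ 0  0  0  0 -1  0  0  0]
  M: [ 1  1  0  0  1  0  1  1]
  T: [-3  0  1 -1 -2 -1 -2 -3]
Echelon form has 4 nonzero rows (pivots: q,m,B,h)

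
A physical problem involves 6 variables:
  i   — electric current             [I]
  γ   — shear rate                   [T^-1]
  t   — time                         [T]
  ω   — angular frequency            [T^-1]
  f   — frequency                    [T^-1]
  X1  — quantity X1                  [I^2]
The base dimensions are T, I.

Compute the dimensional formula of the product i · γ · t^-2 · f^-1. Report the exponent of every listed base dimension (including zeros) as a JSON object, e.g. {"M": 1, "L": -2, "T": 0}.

{"T": -2, "I": 1}

Write exponents as rows T,I / cols i,γ,t,ω,f,X1:
  T: [ 0 -1  1 -1 -1  0]
  I: [ 1  0  0  0  0  2]
  [T]: (1)·0+(1)·-1+(-2)·1+(-1)·-1 = -2
  [I]: (1)·1+(1)·0+(-2)·0+(-1)·0 = 1
⇒ T^-2 I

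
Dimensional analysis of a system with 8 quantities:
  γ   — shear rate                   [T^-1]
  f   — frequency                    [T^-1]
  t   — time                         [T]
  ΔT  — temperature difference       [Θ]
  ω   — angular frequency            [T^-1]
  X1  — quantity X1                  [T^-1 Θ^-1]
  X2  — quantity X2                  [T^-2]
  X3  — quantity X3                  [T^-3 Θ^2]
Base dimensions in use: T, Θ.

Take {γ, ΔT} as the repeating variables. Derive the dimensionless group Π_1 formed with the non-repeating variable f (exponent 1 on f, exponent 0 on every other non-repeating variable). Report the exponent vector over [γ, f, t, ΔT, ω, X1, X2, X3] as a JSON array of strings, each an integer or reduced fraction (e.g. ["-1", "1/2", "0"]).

["-1", "1", "0", "0", "0", "0", "0", "0"]

Dimensional matrix (T×Θ by γ×f×t×ΔT×ω×X1×X2×X3):
  T: [-1 -1  1  0 -1 -1 -2 -3]
  Θ: [ 0  0  0  1  0 -1  0  2]
Echelon form has 2 nonzero rows (pivots: γ,ΔT)
Repeat: γ,ΔT; free: f,t,ω,X1,X2,X3
RREF:
  r0: [   1    1   -1    0    1    1    2    3]
  r1: [   0    0    0    1    0   -1    0    2]
Fix exponent of f at 1, t at 0, ω at 0, X1 at 0, X2 at 0, X3 at 0; solve each RREF row for its pivot's exponent:
  r0: exp(γ) + (1)·1 = 0 ⇒ exp(γ) = -1
  r1: exp(ΔT) + (0)·1 = 0 ⇒ exp(ΔT) = 0
Π_1 = γ^-1 · f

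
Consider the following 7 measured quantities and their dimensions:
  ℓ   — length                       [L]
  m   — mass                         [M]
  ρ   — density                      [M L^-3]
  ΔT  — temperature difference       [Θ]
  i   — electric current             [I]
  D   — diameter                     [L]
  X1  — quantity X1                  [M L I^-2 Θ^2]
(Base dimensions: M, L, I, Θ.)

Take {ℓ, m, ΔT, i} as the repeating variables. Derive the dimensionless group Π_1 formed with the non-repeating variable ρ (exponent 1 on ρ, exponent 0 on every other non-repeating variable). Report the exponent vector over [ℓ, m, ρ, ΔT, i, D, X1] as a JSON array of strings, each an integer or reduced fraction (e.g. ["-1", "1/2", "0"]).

Dimensional matrix (M×L×I×Θ by ℓ×m×ρ×ΔT×i×D×X1):
  M: [ 0  1  1  0  0  0  1]
  L: [ 1  0 -3  0  0  1  1]
  I: [ 0  0  0  0  1  0 -2]
  Θ: [ 0  0  0  1  0  0  2]
Row reduction gives pivot columns ℓ,m,ΔT,i; rank = 4
Repeat: ℓ,m,ΔT,i; free: ρ,D,X1
RREF:
  r0: [   1    0   -3    0    0    1    1]
  r1: [   0    1    1    0    0    0    1]
  r2: [   0    0    0    1    0    0    2]
  r3: [   0    0    0    0    1    0   -2]
Fix exponent of ρ at 1, D at 0, X1 at 0; solve each RREF row for its pivot's exponent:
  r0: exp(ℓ) + (-3)·1 = 0 ⇒ exp(ℓ) = 3
  r1: exp(m) + (1)·1 = 0 ⇒ exp(m) = -1
  r2: exp(ΔT) + (0)·1 = 0 ⇒ exp(ΔT) = 0
  r3: exp(i) + (0)·1 = 0 ⇒ exp(i) = 0
Π_1 = ℓ^3 · m^-1 · ρ

["3", "-1", "1", "0", "0", "0", "0"]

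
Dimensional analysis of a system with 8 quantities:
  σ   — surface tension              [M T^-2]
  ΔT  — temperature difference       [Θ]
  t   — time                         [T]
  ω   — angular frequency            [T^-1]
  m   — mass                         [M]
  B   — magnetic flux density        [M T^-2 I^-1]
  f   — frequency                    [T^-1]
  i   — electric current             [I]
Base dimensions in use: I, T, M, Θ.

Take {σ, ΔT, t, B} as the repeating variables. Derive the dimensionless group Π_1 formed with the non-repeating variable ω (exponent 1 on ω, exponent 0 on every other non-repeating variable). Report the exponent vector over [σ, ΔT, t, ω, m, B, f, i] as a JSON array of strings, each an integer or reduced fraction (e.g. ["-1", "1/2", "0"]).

Exponent matrix [I,T,M,Θ] × [σ,ΔT,t,ω,m,B,f,i]:
  I: [ 0  0  0  0  0 -1  0  1]
  T: [-2  0  1 -1  0 -2 -1  0]
  M: [ 1  0  0  0  1  1  0  0]
  Θ: [ 0  1  0  0  0  0  0  0]
Echelon form has 4 nonzero rows (pivots: σ,ΔT,t,B)
Repeat: σ,ΔT,t,B; free: ω,m,f,i
RREF:
  r0: [   1    0    0    0    1    0    0    1]
  r1: [   0    1    0    0    0    0    0    0]
  r2: [   0    0    1   -1    2    0   -1    0]
  r3: [   0    0    0    0    0    1    0   -1]
Fix exponent of ω at 1, m at 0, f at 0, i at 0; solve each RREF row for its pivot's exponent:
  r0: exp(σ) + (0)·1 = 0 ⇒ exp(σ) = 0
  r1: exp(ΔT) + (0)·1 = 0 ⇒ exp(ΔT) = 0
  r2: exp(t) + (-1)·1 = 0 ⇒ exp(t) = 1
  r3: exp(B) + (0)·1 = 0 ⇒ exp(B) = 0
Π_1 = t · ω

["0", "0", "1", "1", "0", "0", "0", "0"]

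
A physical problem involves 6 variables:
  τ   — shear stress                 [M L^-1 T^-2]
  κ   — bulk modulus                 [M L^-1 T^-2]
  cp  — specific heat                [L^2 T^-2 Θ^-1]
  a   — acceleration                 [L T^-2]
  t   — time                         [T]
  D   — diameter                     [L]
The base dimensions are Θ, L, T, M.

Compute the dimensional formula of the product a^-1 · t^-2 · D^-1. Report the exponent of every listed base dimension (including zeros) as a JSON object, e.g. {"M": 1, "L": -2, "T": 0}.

Dimensional matrix (Θ×L×T×M by τ×κ×cp×a×t×D):
  Θ: [ 0  0 -1  0  0  0]
  L: [-1 -1  2  1  0  1]
  T: [-2 -2 -2 -2  1  0]
  M: [ 1  1  0  0  0  0]
  [Θ]: (-1)·0+(-2)·0+(-1)·0 = 0
  [L]: (-1)·1+(-2)·0+(-1)·1 = -2
  [T]: (-1)·-2+(-2)·1+(-1)·0 = 0
  [M]: (-1)·0+(-2)·0+(-1)·0 = 0
⇒ L^-2

{"Θ": 0, "L": -2, "T": 0, "M": 0}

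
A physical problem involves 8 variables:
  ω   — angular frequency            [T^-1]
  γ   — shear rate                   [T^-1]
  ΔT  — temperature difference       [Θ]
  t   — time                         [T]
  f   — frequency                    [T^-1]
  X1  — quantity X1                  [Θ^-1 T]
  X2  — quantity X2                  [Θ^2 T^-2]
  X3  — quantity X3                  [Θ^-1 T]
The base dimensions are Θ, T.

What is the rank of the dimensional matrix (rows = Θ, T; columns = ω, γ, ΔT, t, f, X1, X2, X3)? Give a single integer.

Exponent matrix [Θ,T] × [ω,γ,ΔT,t,f,X1,X2,X3]:
  Θ: [ 0  0  1  0  0 -1  2 -1]
  T: [-1 -1  0  1 -1  1 -2  1]
Echelon form has 2 nonzero rows (pivots: ω,ΔT)

2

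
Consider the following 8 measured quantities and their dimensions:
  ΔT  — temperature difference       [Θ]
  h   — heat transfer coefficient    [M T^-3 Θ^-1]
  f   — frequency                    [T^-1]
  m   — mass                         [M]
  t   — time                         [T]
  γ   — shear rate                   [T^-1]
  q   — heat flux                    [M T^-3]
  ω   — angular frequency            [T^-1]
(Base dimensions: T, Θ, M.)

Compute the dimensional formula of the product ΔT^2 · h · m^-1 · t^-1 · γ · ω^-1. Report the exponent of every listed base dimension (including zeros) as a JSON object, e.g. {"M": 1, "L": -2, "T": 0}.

{"T": -4, "Θ": 1, "M": 0}

Dimensional matrix (T×Θ×M by ΔT×h×f×m×t×γ×q×ω):
  T: [ 0 -3 -1  0  1 -1 -3 -1]
  Θ: [ 1 -1  0  0  0  0  0  0]
  M: [ 0  1  0  1  0  0  1  0]
  [T]: (2)·0+(1)·-3+(-1)·0+(-1)·1+(1)·-1+(-1)·-1 = -4
  [Θ]: (2)·1+(1)·-1+(-1)·0+(-1)·0+(1)·0+(-1)·0 = 1
  [M]: (2)·0+(1)·1+(-1)·1+(-1)·0+(1)·0+(-1)·0 = 0
⇒ T^-4 Θ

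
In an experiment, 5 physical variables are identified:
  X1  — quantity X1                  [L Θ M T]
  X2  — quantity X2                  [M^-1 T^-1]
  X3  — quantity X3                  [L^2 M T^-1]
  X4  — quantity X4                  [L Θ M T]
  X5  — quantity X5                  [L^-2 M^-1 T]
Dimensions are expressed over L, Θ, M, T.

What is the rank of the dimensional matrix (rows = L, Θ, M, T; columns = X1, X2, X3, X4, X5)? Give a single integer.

3

Exponent matrix [L,Θ,M,T] × [X1,X2,X3,X4,X5]:
  L: [ 1  0  2  1 -2]
  Θ: [ 1  0  0  1  0]
  M: [ 1 -1  1  1 -1]
  T: [ 1 -1 -1  1  1]
RREF → pivots at {X1,X2,X3} ⇒ r = 3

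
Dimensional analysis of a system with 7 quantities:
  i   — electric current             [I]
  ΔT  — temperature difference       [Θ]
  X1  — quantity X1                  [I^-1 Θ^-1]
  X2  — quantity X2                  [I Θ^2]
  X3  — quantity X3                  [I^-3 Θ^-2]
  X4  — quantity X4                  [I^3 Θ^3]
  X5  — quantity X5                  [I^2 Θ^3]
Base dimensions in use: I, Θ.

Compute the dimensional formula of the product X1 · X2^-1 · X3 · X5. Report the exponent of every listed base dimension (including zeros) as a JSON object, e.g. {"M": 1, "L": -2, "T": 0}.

{"I": -3, "Θ": -2}

Exponent matrix [I,Θ] × [i,ΔT,X1,X2,X3,X4,X5]:
  I: [ 1  0 -1  1 -3  3  2]
  Θ: [ 0  1 -1  2 -2  3  3]
  [I]: (1)·-1+(-1)·1+(1)·-3+(1)·2 = -3
  [Θ]: (1)·-1+(-1)·2+(1)·-2+(1)·3 = -2
⇒ I^-3 Θ^-2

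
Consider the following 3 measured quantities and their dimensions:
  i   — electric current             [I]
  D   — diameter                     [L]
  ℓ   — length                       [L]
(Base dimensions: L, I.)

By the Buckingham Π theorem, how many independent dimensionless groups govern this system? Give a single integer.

Exponent matrix [L,I] × [i,D,ℓ]:
  L: [ 0  1  1]
  I: [ 1  0  0]
Row reduction gives pivot columns i,D; rank = 2
Π count = n − r = 3 − 2 = 1

1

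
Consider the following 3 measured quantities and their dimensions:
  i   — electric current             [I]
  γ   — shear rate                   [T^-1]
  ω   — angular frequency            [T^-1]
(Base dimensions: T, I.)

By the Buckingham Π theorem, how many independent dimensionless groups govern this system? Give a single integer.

1

Dimensional matrix (T×I by i×γ×ω):
  T: [ 0 -1 -1]
  I: [ 1  0  0]
RREF → pivots at {i,γ} ⇒ r = 2
n=3, r=2 ⇒ 1 dimensionless group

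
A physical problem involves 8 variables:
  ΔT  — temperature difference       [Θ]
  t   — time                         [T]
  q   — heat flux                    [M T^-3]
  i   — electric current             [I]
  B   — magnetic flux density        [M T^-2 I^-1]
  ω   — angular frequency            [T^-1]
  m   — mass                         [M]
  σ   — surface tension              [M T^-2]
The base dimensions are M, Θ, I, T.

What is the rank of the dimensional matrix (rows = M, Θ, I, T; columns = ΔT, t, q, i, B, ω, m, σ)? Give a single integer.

Exponent matrix [M,Θ,I,T] × [ΔT,t,q,i,B,ω,m,σ]:
  M: [ 0  0  1  0  1  0  1  1]
  Θ: [ 1  0  0  0  0  0  0  0]
  I: [ 0  0  0  1 -1  0  0  0]
  T: [ 0  1 -3  0 -2 -1  0 -2]
Echelon form has 4 nonzero rows (pivots: ΔT,t,q,i)

4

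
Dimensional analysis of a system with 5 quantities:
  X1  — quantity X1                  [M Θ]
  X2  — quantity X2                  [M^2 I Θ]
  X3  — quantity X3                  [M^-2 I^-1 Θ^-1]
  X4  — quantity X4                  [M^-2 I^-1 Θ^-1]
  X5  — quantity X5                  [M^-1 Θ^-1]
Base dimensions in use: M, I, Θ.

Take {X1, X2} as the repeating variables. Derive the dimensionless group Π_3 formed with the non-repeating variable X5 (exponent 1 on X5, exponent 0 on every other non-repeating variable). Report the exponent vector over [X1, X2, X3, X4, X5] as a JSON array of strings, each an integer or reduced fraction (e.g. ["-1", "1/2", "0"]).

Write exponents as rows M,I,Θ / cols X1,X2,X3,X4,X5:
  M: [ 1  2 -2 -2 -1]
  I: [ 0  1 -1 -1  0]
  Θ: [ 1  1 -1 -1 -1]
RREF → pivots at {X1,X2} ⇒ r = 2
Pivot set = {X1,X2}, free = {X3,X4,X5}
RREF:
  r0: [   1    0    0    0   -1]
  r1: [   0    1   -1   -1    0]
  r2: [   0    0    0    0    0]
Fix exponent of X5 at 1, X3 at 0, X4 at 0; solve each RREF row for its pivot's exponent:
  r0: exp(X1) + (-1)·1 = 0 ⇒ exp(X1) = 1
  r1: exp(X2) + (0)·1 = 0 ⇒ exp(X2) = 0
Π_3 = X1 · X5

["1", "0", "0", "0", "1"]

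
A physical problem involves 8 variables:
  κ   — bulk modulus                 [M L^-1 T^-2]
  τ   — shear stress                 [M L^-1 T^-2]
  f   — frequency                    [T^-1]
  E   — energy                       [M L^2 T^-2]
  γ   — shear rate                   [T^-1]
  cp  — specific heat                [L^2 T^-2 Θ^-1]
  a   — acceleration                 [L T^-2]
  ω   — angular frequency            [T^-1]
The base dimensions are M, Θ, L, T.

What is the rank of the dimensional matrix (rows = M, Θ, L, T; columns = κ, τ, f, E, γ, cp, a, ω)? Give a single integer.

Write exponents as rows M,Θ,L,T / cols κ,τ,f,E,γ,cp,a,ω:
  M: [ 1  1  0  1  0  0  0  0]
  Θ: [ 0  0  0  0  0 -1  0  0]
  L: [-1 -1  0  2  0  2  1  0]
  T: [-2 -2 -1 -2 -1 -2 -2 -1]
Echelon form has 4 nonzero rows (pivots: κ,f,E,cp)

4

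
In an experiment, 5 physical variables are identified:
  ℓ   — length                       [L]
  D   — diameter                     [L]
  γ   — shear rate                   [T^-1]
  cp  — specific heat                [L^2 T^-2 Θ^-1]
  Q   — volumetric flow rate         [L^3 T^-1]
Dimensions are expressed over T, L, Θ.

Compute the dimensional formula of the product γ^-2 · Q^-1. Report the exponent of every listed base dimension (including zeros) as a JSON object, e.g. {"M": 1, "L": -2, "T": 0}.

{"T": 3, "L": -3, "Θ": 0}

Write exponents as rows T,L,Θ / cols ℓ,D,γ,cp,Q:
  T: [ 0  0 -1 -2 -1]
  L: [ 1  1  0  2  3]
  Θ: [ 0  0  0 -1  0]
  [T]: (-2)·-1+(-1)·-1 = 3
  [L]: (-2)·0+(-1)·3 = -3
  [Θ]: (-2)·0+(-1)·0 = 0
⇒ T^3 L^-3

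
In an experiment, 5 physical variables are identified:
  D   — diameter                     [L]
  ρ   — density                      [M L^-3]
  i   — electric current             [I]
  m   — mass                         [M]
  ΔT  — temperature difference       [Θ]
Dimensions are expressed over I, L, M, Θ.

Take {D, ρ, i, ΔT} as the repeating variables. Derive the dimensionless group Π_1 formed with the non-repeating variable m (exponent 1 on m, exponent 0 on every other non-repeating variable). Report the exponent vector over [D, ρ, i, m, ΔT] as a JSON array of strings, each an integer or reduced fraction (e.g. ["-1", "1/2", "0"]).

["-3", "-1", "0", "1", "0"]

Exponent matrix [I,L,M,Θ] × [D,ρ,i,m,ΔT]:
  I: [ 0  0  1  0  0]
  L: [ 1 -3  0  0  0]
  M: [ 0  1  0  1  0]
  Θ: [ 0  0  0  0  1]
Row reduction gives pivot columns D,ρ,i,ΔT; rank = 4
Repeat: D,ρ,i,ΔT; free: m
RREF:
  r0: [   1    0    0    3    0]
  r1: [   0    1    0    1    0]
  r2: [   0    0    1    0    0]
  r3: [   0    0    0    0    1]
Fix exponent of m at 1; solve each RREF row for its pivot's exponent:
  r0: exp(D) + (3)·1 = 0 ⇒ exp(D) = -3
  r1: exp(ρ) + (1)·1 = 0 ⇒ exp(ρ) = -1
  r2: exp(i) + (0)·1 = 0 ⇒ exp(i) = 0
  r3: exp(ΔT) + (0)·1 = 0 ⇒ exp(ΔT) = 0
Π_1 = D^-3 · ρ^-1 · m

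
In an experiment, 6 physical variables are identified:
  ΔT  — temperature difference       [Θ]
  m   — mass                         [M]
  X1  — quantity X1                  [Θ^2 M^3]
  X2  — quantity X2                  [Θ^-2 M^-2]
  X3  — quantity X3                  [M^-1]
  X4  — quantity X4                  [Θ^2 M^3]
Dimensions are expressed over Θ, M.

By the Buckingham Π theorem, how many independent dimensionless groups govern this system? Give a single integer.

Write exponents as rows Θ,M / cols ΔT,m,X1,X2,X3,X4:
  Θ: [ 1  0  2 -2  0  2]
  M: [ 0  1  3 -2 -1  3]
Echelon form has 2 nonzero rows (pivots: ΔT,m)
Π count = n − r = 6 − 2 = 4

4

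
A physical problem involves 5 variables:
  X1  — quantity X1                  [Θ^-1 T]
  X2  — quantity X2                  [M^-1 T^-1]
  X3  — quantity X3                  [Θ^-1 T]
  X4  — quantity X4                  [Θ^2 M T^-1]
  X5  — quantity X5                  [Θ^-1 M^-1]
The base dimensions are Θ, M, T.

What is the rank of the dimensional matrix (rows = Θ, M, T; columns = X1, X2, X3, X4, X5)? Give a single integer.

2

Exponent matrix [Θ,M,T] × [X1,X2,X3,X4,X5]:
  Θ: [-1  0 -1  2 -1]
  M: [ 0 -1  0  1 -1]
  T: [ 1 -1  1 -1  0]
Row reduction gives pivot columns X1,X2; rank = 2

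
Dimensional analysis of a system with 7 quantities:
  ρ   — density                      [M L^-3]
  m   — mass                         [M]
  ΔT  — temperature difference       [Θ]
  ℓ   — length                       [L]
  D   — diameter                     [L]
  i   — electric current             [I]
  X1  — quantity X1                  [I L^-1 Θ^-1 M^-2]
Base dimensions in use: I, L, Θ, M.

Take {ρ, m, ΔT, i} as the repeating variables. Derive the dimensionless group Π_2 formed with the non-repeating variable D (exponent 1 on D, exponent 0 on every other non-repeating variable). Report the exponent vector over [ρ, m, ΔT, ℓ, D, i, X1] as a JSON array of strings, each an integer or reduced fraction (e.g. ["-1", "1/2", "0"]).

["1/3", "-1/3", "0", "0", "1", "0", "0"]

Write exponents as rows I,L,Θ,M / cols ρ,m,ΔT,ℓ,D,i,X1:
  I: [ 0  0  0  0  0  1  1]
  L: [-3  0  0  1  1  0 -1]
  Θ: [ 0  0  1  0  0  0 -1]
  M: [ 1  1  0  0  0  0 -2]
RREF → pivots at {ρ,m,ΔT,i} ⇒ r = 4
Pivot set = {ρ,m,ΔT,i}, free = {ℓ,D,X1}
RREF:
  r0: [   1    0    0 -1/3 -1/3    0  1/3]
  r1: [   0    1    0  1/3  1/3    0 -7/3]
  r2: [   0    0    1    0    0    0   -1]
  r3: [   0    0    0    0    0    1    1]
Fix exponent of D at 1, ℓ at 0, X1 at 0; solve each RREF row for its pivot's exponent:
  r0: exp(ρ) + (-1/3)·1 = 0 ⇒ exp(ρ) = 1/3
  r1: exp(m) + (1/3)·1 = 0 ⇒ exp(m) = -1/3
  r2: exp(ΔT) + (0)·1 = 0 ⇒ exp(ΔT) = 0
  r3: exp(i) + (0)·1 = 0 ⇒ exp(i) = 0
Π_2 = ρ^(1/3) · m^(-1/3) · D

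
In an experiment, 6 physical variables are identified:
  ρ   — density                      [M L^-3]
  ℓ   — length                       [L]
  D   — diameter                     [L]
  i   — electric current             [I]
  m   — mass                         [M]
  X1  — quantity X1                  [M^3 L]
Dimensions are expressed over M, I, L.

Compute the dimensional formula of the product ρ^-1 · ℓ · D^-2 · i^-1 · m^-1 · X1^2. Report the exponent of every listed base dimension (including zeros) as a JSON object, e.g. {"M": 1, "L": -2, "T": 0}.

{"M": 4, "I": -1, "L": 4}

Exponent matrix [M,I,L] × [ρ,ℓ,D,i,m,X1]:
  M: [ 1  0  0  0  1  3]
  I: [ 0  0  0  1  0  0]
  L: [-3  1  1  0  0  1]
  [M]: (-1)·1+(1)·0+(-2)·0+(-1)·0+(-1)·1+(2)·3 = 4
  [I]: (-1)·0+(1)·0+(-2)·0+(-1)·1+(-1)·0+(2)·0 = -1
  [L]: (-1)·-3+(1)·1+(-2)·1+(-1)·0+(-1)·0+(2)·1 = 4
⇒ M^4 I^-1 L^4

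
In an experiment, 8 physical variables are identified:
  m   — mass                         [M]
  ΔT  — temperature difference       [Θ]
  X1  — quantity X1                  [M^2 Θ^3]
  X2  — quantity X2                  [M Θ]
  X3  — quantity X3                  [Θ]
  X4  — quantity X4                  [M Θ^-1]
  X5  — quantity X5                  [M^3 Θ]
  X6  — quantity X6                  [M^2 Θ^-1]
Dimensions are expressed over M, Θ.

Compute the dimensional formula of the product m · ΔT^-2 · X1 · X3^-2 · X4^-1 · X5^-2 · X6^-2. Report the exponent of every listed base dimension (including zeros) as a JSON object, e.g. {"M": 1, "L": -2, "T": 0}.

Write exponents as rows M,Θ / cols m,ΔT,X1,X2,X3,X4,X5,X6:
  M: [ 1  0  2  1  0  1  3  2]
  Θ: [ 0  1  3  1  1 -1  1 -1]
  [M]: (1)·1+(-2)·0+(1)·2+(-2)·0+(-1)·1+(-2)·3+(-2)·2 = -8
  [Θ]: (1)·0+(-2)·1+(1)·3+(-2)·1+(-1)·-1+(-2)·1+(-2)·-1 = 0
⇒ M^-8

{"M": -8, "Θ": 0}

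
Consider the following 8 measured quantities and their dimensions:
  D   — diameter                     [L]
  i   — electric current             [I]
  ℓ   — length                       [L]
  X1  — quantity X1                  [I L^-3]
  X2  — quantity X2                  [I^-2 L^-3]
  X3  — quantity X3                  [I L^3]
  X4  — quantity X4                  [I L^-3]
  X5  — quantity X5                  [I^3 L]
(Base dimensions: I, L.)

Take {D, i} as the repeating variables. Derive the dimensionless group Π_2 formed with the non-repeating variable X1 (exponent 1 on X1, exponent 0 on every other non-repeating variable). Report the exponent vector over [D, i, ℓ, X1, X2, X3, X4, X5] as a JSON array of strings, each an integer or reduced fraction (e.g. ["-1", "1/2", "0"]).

["3", "-1", "0", "1", "0", "0", "0", "0"]

Write exponents as rows I,L / cols D,i,ℓ,X1,X2,X3,X4,X5:
  I: [ 0  1  0  1 -2  1  1  3]
  L: [ 1  0  1 -3 -3  3 -3  1]
Echelon form has 2 nonzero rows (pivots: D,i)
Pivot set = {D,i}, free = {ℓ,X1,X2,X3,X4,X5}
RREF:
  r0: [   1    0    1   -3   -3    3   -3    1]
  r1: [   0    1    0    1   -2    1    1    3]
Fix exponent of X1 at 1, ℓ at 0, X2 at 0, X3 at 0, X4 at 0, X5 at 0; solve each RREF row for its pivot's exponent:
  r0: exp(D) + (-3)·1 = 0 ⇒ exp(D) = 3
  r1: exp(i) + (1)·1 = 0 ⇒ exp(i) = -1
Π_2 = D^3 · i^-1 · X1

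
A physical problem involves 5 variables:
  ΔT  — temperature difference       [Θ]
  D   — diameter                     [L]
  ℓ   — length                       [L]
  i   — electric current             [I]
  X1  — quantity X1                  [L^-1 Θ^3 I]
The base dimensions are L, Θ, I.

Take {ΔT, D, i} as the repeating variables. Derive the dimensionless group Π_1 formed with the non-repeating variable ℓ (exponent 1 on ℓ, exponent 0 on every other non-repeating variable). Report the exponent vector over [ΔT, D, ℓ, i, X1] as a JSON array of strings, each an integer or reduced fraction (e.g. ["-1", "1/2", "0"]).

["0", "-1", "1", "0", "0"]

Exponent matrix [L,Θ,I] × [ΔT,D,ℓ,i,X1]:
  L: [ 0  1  1  0 -1]
  Θ: [ 1  0  0  0  3]
  I: [ 0  0  0  1  1]
Row reduction gives pivot columns ΔT,D,i; rank = 3
Repeat: ΔT,D,i; free: ℓ,X1
RREF:
  r0: [   1    0    0    0    3]
  r1: [   0    1    1    0   -1]
  r2: [   0    0    0    1    1]
Fix exponent of ℓ at 1, X1 at 0; solve each RREF row for its pivot's exponent:
  r0: exp(ΔT) + (0)·1 = 0 ⇒ exp(ΔT) = 0
  r1: exp(D) + (1)·1 = 0 ⇒ exp(D) = -1
  r2: exp(i) + (0)·1 = 0 ⇒ exp(i) = 0
Π_1 = D^-1 · ℓ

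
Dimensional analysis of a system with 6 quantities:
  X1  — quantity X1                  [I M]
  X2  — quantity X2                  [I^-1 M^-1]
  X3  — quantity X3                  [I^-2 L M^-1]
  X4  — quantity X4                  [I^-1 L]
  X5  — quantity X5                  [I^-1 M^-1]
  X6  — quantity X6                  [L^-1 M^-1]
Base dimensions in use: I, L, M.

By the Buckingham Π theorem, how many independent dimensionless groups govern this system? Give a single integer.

Exponent matrix [I,L,M] × [X1,X2,X3,X4,X5,X6]:
  I: [ 1 -1 -2 -1 -1  0]
  L: [ 0  0  1  1  0 -1]
  M: [ 1 -1 -1  0 -1 -1]
RREF → pivots at {X1,X3} ⇒ r = 2
Π count = n − r = 6 − 2 = 4

4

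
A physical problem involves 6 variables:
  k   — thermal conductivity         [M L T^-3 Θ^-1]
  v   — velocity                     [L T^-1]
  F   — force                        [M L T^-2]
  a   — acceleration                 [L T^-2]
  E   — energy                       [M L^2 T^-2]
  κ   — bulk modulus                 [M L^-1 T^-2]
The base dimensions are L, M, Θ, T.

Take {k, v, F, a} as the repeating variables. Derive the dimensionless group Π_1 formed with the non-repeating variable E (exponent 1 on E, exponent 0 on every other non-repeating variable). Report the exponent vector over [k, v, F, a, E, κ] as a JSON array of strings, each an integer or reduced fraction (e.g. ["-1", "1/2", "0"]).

Exponent matrix [L,M,Θ,T] × [k,v,F,a,E,κ]:
  L: [ 1  1  1  1  2 -1]
  M: [ 1  0  1  0  1  1]
  Θ: [-1  0  0  0  0  0]
  T: [-3 -1 -2 -2 -2 -2]
Row reduction gives pivot columns k,v,F,a; rank = 4
Pivot set = {k,v,F,a}, free = {E,κ}
RREF:
  r0: [   1    0    0    0    0    0]
  r1: [   0    1    0    0    2   -4]
  r2: [   0    0    1    0    1    1]
  r3: [   0    0    0    1   -1    2]
Fix exponent of E at 1, κ at 0; solve each RREF row for its pivot's exponent:
  r0: exp(k) + (0)·1 = 0 ⇒ exp(k) = 0
  r1: exp(v) + (2)·1 = 0 ⇒ exp(v) = -2
  r2: exp(F) + (1)·1 = 0 ⇒ exp(F) = -1
  r3: exp(a) + (-1)·1 = 0 ⇒ exp(a) = 1
Π_1 = v^-2 · F^-1 · a · E

["0", "-2", "-1", "1", "1", "0"]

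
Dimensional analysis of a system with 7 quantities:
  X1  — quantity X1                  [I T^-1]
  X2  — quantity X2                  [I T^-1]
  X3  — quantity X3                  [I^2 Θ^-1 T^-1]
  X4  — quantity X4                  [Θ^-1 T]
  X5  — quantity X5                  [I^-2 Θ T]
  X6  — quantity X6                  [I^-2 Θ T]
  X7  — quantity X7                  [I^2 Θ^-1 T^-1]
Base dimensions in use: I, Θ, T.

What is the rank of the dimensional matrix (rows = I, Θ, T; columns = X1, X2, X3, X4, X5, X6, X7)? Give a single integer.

Write exponents as rows I,Θ,T / cols X1,X2,X3,X4,X5,X6,X7:
  I: [ 1  1  2  0 -2 -2  2]
  Θ: [ 0  0 -1 -1  1  1 -1]
  T: [-1 -1 -1  1  1  1 -1]
RREF → pivots at {X1,X3} ⇒ r = 2

2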